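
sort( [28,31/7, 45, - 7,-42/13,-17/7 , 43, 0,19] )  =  [ - 7,-42/13, - 17/7, 0,31/7,19 , 28,43,45] 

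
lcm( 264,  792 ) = 792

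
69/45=1 + 8/15=1.53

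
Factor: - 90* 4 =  - 2^3*3^2*5^1 = - 360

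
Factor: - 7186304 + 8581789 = 1395485 = 5^1*7^1*13^1*3067^1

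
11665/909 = 11665/909=12.83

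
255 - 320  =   - 65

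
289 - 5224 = - 4935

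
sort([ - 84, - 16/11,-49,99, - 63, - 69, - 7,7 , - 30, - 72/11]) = [ - 84, - 69, - 63, - 49, - 30,  -  7, - 72/11, - 16/11,7,99 ]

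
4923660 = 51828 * 95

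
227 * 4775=1083925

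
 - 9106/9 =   -  1012 + 2/9 = - 1011.78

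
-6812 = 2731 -9543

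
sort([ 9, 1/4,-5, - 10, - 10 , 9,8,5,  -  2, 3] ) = [ -10, - 10,  -  5, - 2, 1/4, 3,5,  8 , 9,9]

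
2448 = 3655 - 1207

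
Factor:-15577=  - 37^1 * 421^1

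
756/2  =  378=378.00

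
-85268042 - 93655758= -178923800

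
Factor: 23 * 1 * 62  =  2^1*23^1* 31^1 = 1426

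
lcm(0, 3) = 0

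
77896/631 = 77896/631 = 123.45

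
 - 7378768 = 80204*(-92 )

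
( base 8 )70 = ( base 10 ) 56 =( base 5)211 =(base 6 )132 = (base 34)1M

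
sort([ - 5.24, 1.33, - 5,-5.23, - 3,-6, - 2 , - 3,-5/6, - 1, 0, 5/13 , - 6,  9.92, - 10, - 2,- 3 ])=[ - 10  , - 6,  -  6, - 5.24, - 5.23, - 5, - 3, - 3,-3, - 2, - 2,  -  1, - 5/6,0,5/13, 1.33, 9.92]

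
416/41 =10 + 6/41  =  10.15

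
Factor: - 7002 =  - 2^1*3^2 * 389^1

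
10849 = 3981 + 6868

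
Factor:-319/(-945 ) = 3^( - 3)*5^ ( - 1)*7^(- 1)*11^1*29^1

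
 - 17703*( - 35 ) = 619605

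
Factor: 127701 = 3^2*7^1*2027^1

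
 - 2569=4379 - 6948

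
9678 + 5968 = 15646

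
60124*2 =120248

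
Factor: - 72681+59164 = -13517 = -7^1* 1931^1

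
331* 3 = 993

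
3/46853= 3/46853 = 0.00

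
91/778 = 91/778 = 0.12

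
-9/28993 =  - 1 + 28984/28993 = - 0.00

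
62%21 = 20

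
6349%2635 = 1079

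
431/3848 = 431/3848= 0.11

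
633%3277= 633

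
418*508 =212344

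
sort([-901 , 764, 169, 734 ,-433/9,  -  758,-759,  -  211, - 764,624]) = [ - 901, -764,-759,-758, - 211, - 433/9 , 169,624,734,764 ]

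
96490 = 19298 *5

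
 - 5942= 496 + - 6438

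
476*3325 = 1582700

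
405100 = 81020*5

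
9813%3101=510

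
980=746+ 234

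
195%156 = 39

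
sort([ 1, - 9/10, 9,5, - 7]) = [ - 7,-9/10,  1,5,9] 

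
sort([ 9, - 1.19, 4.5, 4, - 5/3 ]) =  [ - 5/3, - 1.19,4,4.5, 9 ]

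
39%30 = 9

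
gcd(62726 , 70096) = 2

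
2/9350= 1/4675 = 0.00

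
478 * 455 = 217490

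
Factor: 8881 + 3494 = 3^2 * 5^3*11^1= 12375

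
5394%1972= 1450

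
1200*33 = 39600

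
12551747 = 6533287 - - 6018460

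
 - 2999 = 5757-8756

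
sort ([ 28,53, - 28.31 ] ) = [ - 28.31,28 , 53]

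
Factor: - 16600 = - 2^3*5^2*83^1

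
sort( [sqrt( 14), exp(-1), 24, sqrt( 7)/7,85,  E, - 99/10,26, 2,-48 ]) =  [ - 48, - 99/10,exp( - 1),sqrt(7)/7, 2, E, sqrt(14), 24 , 26,85] 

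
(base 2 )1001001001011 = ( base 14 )19C7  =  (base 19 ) CI9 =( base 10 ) 4683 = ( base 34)41p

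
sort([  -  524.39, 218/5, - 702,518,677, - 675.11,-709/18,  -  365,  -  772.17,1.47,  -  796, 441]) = [  -  796,-772.17,-702 ,-675.11, - 524.39, - 365 ,  -  709/18,1.47,218/5,441,518,677]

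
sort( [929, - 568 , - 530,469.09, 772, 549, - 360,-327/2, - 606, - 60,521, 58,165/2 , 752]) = [ - 606, - 568, - 530, - 360, - 327/2, - 60, 58,  165/2, 469.09, 521, 549, 752, 772,929 ] 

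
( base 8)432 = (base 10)282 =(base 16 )11a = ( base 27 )AC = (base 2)100011010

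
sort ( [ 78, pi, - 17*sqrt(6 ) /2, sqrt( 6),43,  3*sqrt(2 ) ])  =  [ - 17*sqrt( 6)/2,sqrt( 6),  pi, 3*sqrt(2),43,  78 ]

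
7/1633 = 7/1633 = 0.00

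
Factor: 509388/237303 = 2^2*3^( - 2) * 47^( - 1 )*227^1=908/423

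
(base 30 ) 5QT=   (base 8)12275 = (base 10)5309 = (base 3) 21021122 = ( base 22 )al7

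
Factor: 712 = 2^3*89^1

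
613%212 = 189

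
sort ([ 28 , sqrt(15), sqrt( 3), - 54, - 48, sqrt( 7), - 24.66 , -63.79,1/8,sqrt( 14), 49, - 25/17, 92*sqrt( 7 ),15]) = [  -  63.79 , - 54, - 48,  -  24.66, - 25/17,1/8, sqrt(3),  sqrt(7), sqrt( 14 ) , sqrt(15),15, 28,  49,92*sqrt( 7)]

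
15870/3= 5290 = 5290.00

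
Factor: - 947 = - 947^1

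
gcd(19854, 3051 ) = 9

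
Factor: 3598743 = 3^1*47^1*25523^1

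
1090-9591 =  - 8501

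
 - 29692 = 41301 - 70993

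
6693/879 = 2231/293 = 7.61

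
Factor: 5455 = 5^1*1091^1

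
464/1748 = 116/437 = 0.27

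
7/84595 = 1/12085 = 0.00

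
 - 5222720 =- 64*81605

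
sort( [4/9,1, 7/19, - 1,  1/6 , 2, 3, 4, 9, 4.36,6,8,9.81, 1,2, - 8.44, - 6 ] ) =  [ - 8.44, - 6, - 1,1/6,7/19,  4/9, 1, 1,2,2,3,4,4.36, 6,8,9,9.81]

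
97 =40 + 57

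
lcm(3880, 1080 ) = 104760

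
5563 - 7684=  - 2121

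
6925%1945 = 1090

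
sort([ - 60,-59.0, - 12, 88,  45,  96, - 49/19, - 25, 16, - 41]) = [  -  60, -59.0, - 41,  -  25, -12, - 49/19,16,45, 88, 96]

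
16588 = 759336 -742748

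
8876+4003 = 12879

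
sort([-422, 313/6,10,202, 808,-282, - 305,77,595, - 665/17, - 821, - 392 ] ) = [ - 821, - 422, - 392, - 305, - 282, - 665/17,10,313/6 , 77,202,595, 808 ] 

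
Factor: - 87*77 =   -  6699 = - 3^1*7^1*11^1 *29^1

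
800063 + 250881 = 1050944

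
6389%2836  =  717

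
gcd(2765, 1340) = 5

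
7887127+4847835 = 12734962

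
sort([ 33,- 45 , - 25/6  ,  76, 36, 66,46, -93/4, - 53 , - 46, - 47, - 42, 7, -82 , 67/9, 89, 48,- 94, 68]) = [ - 94, -82, - 53 ,- 47, - 46, - 45,-42, - 93/4,  -  25/6, 7 , 67/9, 33  ,  36,46, 48,66, 68, 76, 89] 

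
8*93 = 744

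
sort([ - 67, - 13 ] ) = [  -  67,- 13]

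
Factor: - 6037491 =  - 3^1 * 179^1*11243^1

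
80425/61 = 1318 + 27/61  =  1318.44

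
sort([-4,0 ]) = [ - 4, 0] 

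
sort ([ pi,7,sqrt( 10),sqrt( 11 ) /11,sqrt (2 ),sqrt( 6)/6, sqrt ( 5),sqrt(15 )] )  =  [sqrt( 11 )/11  ,  sqrt(6) /6, sqrt( 2),sqrt(5),pi,sqrt( 10),sqrt( 15),  7 ]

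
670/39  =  670/39  =  17.18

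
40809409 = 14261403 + 26548006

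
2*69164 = 138328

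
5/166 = 5/166=0.03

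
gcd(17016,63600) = 24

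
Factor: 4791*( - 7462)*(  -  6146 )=2^2*3^1 * 7^2*13^1*41^1*439^1*1597^1 = 219722216532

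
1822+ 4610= 6432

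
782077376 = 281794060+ 500283316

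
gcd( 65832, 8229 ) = 8229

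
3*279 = 837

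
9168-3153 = 6015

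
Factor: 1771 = 7^1*11^1*23^1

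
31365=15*2091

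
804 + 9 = 813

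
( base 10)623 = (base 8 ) 1157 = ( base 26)np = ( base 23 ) 142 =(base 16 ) 26f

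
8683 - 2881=5802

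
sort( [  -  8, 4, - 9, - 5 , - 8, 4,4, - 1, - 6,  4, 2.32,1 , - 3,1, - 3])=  [ - 9, - 8, - 8,-6,-5, - 3, - 3, - 1,1,1 , 2.32, 4,4, 4,4 ] 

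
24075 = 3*8025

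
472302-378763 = 93539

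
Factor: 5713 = 29^1 *197^1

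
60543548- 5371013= 55172535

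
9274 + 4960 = 14234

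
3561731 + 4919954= 8481685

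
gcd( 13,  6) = 1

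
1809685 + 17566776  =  19376461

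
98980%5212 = 5164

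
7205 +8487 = 15692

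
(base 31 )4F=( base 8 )213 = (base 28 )4R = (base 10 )139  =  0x8B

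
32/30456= 4/3807 = 0.00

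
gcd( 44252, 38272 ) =1196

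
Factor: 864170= 2^1*5^1 *103^1*839^1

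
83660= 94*890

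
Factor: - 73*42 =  - 2^1*3^1*7^1 * 73^1 = - 3066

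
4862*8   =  38896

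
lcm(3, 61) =183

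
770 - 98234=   -97464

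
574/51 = 574/51 = 11.25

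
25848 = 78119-52271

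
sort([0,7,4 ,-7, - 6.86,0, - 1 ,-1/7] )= [-7,-6.86,-1,-1/7,0 , 0,4, 7]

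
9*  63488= 571392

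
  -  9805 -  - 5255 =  - 4550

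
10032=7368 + 2664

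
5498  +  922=6420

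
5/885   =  1/177 = 0.01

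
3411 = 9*379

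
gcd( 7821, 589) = 1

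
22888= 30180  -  7292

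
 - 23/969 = -1  +  946/969 = - 0.02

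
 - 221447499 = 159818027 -381265526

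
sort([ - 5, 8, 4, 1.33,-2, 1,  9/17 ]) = [ - 5, - 2, 9/17,1, 1.33,4, 8] 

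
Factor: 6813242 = 2^1*31^1* 109891^1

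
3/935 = 3/935 = 0.00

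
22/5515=22/5515 = 0.00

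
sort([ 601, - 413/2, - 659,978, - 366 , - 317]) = [ - 659, - 366,-317, - 413/2,601,978]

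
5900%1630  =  1010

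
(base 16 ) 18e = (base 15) 1B8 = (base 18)142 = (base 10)398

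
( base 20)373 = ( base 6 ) 10115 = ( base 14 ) 6BD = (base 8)2477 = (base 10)1343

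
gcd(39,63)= 3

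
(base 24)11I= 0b1001101010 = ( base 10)618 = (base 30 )ki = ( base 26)NK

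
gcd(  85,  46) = 1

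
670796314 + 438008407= 1108804721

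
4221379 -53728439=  - 49507060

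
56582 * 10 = 565820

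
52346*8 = 418768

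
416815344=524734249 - 107918905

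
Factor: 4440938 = 2^1 *373^1 * 5953^1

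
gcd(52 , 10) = 2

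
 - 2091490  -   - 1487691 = -603799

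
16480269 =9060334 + 7419935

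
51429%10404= 9813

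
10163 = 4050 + 6113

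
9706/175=9706/175 = 55.46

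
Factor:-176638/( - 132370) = 5^(- 1 )*11^1 * 37^1*61^( - 1)  =  407/305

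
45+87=132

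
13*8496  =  110448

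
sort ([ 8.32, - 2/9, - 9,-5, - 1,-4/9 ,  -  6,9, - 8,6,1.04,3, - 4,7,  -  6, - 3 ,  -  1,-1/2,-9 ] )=[ - 9,- 9, - 8,  -  6,  -  6,  -  5, - 4,- 3, - 1, - 1, - 1/2, - 4/9 ,  -  2/9, 1.04,  3,6, 7 , 8.32,9 ]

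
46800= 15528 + 31272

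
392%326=66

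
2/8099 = 2/8099 = 0.00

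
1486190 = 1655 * 898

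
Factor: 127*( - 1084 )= - 137668=   - 2^2 *127^1 * 271^1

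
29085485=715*40679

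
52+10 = 62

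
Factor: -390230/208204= -2^(- 1 )*5^1*39023^1*52051^( - 1)  =  -195115/104102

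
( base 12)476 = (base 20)1d6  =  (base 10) 666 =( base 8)1232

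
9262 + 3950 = 13212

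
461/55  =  461/55  =  8.38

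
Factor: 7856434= 2^1*61^1*71^1 * 907^1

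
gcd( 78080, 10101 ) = 1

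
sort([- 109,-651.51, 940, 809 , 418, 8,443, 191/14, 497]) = [ - 651.51, - 109,8,191/14,418,443,497, 809, 940 ] 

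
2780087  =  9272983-6492896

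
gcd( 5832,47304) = 648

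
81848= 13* 6296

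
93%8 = 5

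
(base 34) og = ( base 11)697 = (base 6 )3504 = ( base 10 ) 832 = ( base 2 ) 1101000000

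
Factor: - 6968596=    - 2^2*47^1*101^1*367^1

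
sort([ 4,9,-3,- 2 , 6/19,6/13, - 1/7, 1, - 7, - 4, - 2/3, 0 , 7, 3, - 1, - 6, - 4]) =[ - 7,-6, - 4, - 4, - 3,  -  2, - 1, - 2/3, - 1/7, 0, 6/19,6/13,1, 3,4, 7, 9]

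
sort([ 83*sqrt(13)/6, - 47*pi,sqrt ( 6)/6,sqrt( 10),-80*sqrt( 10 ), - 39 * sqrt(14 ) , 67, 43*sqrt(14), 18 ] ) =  [ - 80 * sqrt( 10), - 47*pi, - 39*sqrt( 14), sqrt(6 )/6,sqrt ( 10),18,83*sqrt( 13)/6, 67, 43*sqrt( 14 ) ]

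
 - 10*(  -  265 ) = 2650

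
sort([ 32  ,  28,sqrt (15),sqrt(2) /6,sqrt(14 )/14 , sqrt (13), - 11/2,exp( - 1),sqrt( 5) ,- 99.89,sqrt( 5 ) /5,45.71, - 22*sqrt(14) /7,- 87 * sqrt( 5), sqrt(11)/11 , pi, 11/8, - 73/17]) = [ - 87 *sqrt( 5 ),-99.89, - 22* sqrt ( 14)/7, - 11/2, - 73/17,sqrt (2 )/6, sqrt( 14)/14, sqrt( 11 )/11,exp( - 1),sqrt( 5)/5  ,  11/8, sqrt ( 5 ), pi,sqrt( 13 ),sqrt( 15 ), 28,32, 45.71]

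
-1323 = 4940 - 6263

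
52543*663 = 34836009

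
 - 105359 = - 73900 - 31459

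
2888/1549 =2888/1549 = 1.86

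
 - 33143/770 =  - 44 + 67/70 = -43.04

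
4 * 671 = 2684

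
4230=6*705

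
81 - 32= 49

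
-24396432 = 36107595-60504027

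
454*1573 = 714142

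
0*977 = 0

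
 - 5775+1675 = -4100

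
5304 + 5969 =11273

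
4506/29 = 4506/29 = 155.38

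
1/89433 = 1/89433 = 0.00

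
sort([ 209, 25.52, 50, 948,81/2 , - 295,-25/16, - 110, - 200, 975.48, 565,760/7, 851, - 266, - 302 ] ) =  [ - 302, - 295, -266,- 200 , - 110,-25/16, 25.52, 81/2,50, 760/7 , 209,565, 851, 948, 975.48 ] 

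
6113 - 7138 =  - 1025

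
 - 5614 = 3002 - 8616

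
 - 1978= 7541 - 9519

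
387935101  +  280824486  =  668759587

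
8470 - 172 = 8298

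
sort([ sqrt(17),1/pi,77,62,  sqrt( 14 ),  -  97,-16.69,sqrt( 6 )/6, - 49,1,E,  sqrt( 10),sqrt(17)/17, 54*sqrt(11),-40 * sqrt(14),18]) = [ - 40  *sqrt(14 ),-97, - 49, - 16.69,sqrt(17)/17,1/pi,sqrt(6)/6, 1,E,sqrt(10), sqrt( 14), sqrt(17),18,62,77,54 *sqrt(11) ] 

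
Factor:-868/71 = -2^2*7^1*31^1*71^ (-1)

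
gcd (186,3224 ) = 62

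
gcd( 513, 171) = 171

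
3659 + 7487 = 11146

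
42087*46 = 1936002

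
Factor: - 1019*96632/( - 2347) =98468008/2347 = 2^3*47^1*257^1*1019^1 *2347^( - 1 ) 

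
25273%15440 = 9833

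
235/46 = 5 + 5/46 = 5.11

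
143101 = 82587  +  60514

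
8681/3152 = 8681/3152=2.75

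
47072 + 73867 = 120939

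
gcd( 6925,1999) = 1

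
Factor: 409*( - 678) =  - 2^1*3^1*113^1 * 409^1 = -  277302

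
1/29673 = 1/29673 = 0.00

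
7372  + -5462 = 1910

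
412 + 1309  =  1721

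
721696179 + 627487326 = 1349183505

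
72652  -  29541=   43111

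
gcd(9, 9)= 9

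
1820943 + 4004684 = 5825627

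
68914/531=129 + 415/531 = 129.78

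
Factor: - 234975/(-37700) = 723/116 = 2^ ( - 2)*3^1*29^( - 1)*241^1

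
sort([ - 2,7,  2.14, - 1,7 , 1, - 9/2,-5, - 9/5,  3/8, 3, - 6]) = [ - 6,-5,  -  9/2, - 2, - 9/5, - 1,  3/8,1,2.14, 3,7,  7]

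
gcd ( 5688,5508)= 36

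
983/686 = 983/686 = 1.43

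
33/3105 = 11/1035 = 0.01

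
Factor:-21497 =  - 7^1*37^1*83^1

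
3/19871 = 3/19871 = 0.00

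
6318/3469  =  6318/3469 = 1.82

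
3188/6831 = 3188/6831 = 0.47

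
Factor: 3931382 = 2^1*7^1 * 13^1 * 21601^1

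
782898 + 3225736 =4008634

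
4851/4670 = 4851/4670 = 1.04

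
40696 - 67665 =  - 26969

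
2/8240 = 1/4120 = 0.00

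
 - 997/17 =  - 997/17 = - 58.65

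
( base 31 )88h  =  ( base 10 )7953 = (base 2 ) 1111100010001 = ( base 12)4729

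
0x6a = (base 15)71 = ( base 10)106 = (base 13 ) 82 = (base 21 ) 51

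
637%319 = 318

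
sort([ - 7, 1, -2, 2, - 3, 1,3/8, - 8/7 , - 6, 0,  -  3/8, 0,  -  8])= [ - 8,-7, - 6, - 3,-2 , - 8/7,  -  3/8,0,  0, 3/8, 1,1 , 2] 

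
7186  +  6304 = 13490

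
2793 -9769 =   -  6976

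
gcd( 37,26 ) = 1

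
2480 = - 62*(  -  40)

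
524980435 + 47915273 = 572895708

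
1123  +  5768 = 6891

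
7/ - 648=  - 7/648 = -  0.01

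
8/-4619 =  - 1+4611/4619 = -0.00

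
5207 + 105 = 5312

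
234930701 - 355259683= - 120328982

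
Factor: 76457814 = 2^1*3^1*47^1*271127^1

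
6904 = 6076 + 828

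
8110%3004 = 2102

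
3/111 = 1/37 = 0.03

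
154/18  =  8+5/9 =8.56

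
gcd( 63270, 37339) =1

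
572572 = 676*847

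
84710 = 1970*43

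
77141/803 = 77141/803  =  96.07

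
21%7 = 0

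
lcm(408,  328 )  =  16728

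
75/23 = 3 + 6/23=3.26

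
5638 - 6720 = - 1082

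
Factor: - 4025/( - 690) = 2^( - 1 )*3^( - 1)*5^1*7^1  =  35/6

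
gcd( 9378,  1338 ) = 6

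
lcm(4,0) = 0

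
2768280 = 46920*59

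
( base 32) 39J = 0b110100110011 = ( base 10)3379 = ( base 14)1335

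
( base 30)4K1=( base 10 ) 4201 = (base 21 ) 9b1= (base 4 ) 1001221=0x1069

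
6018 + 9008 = 15026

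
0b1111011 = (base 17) 74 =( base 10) 123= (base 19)69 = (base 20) 63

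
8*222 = 1776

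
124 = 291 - 167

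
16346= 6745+9601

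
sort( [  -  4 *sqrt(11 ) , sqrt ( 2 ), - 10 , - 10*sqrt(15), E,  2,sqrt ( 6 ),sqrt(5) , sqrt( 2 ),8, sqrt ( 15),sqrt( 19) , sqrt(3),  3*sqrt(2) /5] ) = [ - 10*sqrt(15 ) , - 4 * sqrt( 11 ), - 10,3*sqrt( 2) /5, sqrt(2 ), sqrt (2 ), sqrt( 3),2, sqrt(5 ), sqrt (6 ),  E,sqrt ( 15 ),sqrt( 19),  8]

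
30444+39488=69932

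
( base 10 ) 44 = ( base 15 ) 2E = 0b101100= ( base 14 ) 32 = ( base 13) 35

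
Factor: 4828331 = 103^1 *46877^1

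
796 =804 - 8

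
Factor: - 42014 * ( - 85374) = 2^2*3^4 * 7^1*17^1  *31^1*3001^1=3586903236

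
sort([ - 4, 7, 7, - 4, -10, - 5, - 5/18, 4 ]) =[ - 10,  -  5, - 4,- 4, - 5/18 , 4, 7, 7] 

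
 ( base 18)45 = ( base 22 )3B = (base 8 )115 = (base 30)2h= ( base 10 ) 77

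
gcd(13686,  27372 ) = 13686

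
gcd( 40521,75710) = 1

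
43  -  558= -515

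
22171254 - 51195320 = - 29024066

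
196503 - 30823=165680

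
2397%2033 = 364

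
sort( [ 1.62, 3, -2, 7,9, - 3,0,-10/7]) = [ - 3, - 2,-10/7,0, 1.62, 3,7,9]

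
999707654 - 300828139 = 698879515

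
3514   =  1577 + 1937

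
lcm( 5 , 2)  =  10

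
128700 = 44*2925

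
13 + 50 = 63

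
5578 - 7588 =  - 2010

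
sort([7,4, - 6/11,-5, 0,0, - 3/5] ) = [-5, - 3/5, - 6/11,  0,0, 4, 7 ] 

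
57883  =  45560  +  12323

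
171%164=7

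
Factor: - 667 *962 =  - 2^1*13^1*23^1 * 29^1*37^1=- 641654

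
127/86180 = 127/86180 = 0.00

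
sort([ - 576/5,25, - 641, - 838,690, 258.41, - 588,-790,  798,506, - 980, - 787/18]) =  [ -980, - 838, - 790, - 641, - 588, - 576/5 ,-787/18,25,258.41, 506, 690, 798]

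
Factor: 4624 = 2^4*17^2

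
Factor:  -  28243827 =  - 3^2 * 107^1*139^1*211^1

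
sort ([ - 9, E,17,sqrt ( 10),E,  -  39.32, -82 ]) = [ - 82,-39.32, -9,E,E,  sqrt( 10),  17] 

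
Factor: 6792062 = 2^1*1249^1 *2719^1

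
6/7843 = 6/7843 = 0.00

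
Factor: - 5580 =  - 2^2*  3^2* 5^1*31^1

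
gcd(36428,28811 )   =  1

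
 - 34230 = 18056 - 52286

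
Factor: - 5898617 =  - 5898617^1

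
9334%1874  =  1838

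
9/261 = 1/29 =0.03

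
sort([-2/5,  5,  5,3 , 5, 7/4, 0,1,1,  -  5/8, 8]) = [ - 5/8, - 2/5, 0, 1,  1, 7/4, 3,5, 5,5 , 8] 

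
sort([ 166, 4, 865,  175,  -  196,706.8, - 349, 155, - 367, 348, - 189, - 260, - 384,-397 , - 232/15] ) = [ - 397, - 384, -367, - 349, - 260, - 196, - 189,-232/15, 4,155,166,175,  348, 706.8, 865 ] 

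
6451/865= 7 + 396/865= 7.46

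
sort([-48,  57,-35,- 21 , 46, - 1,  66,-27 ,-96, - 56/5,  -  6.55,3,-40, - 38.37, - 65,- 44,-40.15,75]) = [ - 96,  -  65, - 48,-44, - 40.15,  -  40 , -38.37, - 35, - 27,-21, - 56/5,  -  6.55,-1,3,46,57, 66, 75] 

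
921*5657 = 5210097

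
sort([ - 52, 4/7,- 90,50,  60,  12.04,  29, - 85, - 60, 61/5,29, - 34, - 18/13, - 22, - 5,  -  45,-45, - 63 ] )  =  [ - 90,-85, - 63, - 60, -52, - 45, - 45, - 34, - 22, - 5, - 18/13,4/7,12.04,61/5,29,29, 50, 60 ] 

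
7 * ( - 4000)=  - 28000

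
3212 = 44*73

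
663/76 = 663/76=8.72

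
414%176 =62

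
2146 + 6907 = 9053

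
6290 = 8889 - 2599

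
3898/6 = 1949/3 = 649.67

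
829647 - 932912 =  - 103265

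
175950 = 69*2550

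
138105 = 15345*9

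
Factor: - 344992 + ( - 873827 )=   -  1218819 = - 3^1*7^1 *127^1*457^1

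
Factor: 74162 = 2^1*11^1 * 3371^1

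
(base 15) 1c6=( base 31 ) D8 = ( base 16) 19b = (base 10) 411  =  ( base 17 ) 173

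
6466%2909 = 648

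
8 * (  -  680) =-5440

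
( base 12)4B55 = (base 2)10000101110001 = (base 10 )8561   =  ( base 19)14DB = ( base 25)DHB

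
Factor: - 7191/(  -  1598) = 9/2 = 2^( - 1)*3^2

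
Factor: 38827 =41^1*947^1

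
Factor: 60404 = 2^2*15101^1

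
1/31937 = 1/31937  =  0.00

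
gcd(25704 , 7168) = 56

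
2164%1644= 520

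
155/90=31/18 = 1.72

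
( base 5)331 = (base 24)3J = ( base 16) 5b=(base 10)91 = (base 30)31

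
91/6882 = 91/6882 = 0.01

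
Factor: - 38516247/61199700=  - 2^( - 2)*3^1*5^( - 2)*7^1*11^1*55579^1* 203999^( - 1) = - 12838749/20399900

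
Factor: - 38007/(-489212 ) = 2^( - 2)*3^2*19^(-1)*103^1 * 157^( - 1 ) = 927/11932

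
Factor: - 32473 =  -7^1*4639^1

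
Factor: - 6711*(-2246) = 2^1*3^1*1123^1*2237^1 = 15072906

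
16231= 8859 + 7372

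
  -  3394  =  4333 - 7727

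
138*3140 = 433320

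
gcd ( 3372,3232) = 4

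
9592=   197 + 9395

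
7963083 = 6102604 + 1860479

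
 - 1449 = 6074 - 7523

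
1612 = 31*52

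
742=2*371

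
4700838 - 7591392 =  - 2890554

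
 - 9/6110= - 9/6110 = - 0.00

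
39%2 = 1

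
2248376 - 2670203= - 421827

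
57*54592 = 3111744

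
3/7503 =1/2501 = 0.00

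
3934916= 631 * 6236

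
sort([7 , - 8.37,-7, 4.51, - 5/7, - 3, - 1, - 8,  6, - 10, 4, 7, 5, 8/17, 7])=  [-10, - 8.37, - 8, - 7,-3, - 1, - 5/7, 8/17, 4,4.51, 5, 6, 7, 7, 7 ] 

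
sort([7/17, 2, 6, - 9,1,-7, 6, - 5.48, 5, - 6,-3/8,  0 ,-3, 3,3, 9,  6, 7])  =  [-9,-7 , - 6,- 5.48, - 3 , - 3/8,0 , 7/17 , 1, 2, 3,3, 5,6 , 6 , 6, 7, 9 ] 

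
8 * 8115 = 64920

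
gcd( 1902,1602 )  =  6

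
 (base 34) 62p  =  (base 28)8R1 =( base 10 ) 7029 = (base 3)100122100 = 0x1b75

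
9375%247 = 236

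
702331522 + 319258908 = 1021590430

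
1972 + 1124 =3096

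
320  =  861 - 541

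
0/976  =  0  =  0.00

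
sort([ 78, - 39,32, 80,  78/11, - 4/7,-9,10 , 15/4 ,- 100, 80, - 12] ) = [  -  100,-39, -12, - 9, - 4/7,15/4,  78/11, 10, 32,78, 80,80] 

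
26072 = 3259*8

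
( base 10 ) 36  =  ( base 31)15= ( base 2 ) 100100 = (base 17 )22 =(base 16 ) 24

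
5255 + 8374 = 13629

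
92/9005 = 92/9005 = 0.01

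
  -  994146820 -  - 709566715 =-284580105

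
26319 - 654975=-628656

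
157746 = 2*78873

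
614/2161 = 614/2161= 0.28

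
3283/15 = 218 + 13/15 = 218.87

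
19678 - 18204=1474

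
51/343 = 51/343 = 0.15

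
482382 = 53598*9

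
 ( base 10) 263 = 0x107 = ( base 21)cb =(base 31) 8F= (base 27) 9k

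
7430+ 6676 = 14106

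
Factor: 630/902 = 315/451= 3^2*5^1 * 7^1*11^( - 1 )*41^( - 1)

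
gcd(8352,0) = 8352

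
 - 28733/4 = - 7184  +  3/4 = - 7183.25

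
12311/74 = 12311/74 = 166.36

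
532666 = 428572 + 104094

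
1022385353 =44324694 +978060659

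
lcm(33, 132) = 132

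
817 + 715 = 1532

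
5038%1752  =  1534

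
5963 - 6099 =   -  136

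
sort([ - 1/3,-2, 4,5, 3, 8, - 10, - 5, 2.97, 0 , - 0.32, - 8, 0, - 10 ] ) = [ - 10, - 10, - 8,- 5, - 2,- 1/3, - 0.32, 0, 0,2.97,3, 4,5, 8 ] 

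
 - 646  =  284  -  930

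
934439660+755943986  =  1690383646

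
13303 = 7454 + 5849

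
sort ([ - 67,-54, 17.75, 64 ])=[  -  67,- 54, 17.75,64] 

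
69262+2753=72015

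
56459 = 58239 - 1780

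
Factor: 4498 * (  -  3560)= - 16012880=-  2^4 * 5^1*13^1 * 89^1 * 173^1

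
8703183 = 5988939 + 2714244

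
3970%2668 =1302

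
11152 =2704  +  8448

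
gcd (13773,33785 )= 1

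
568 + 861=1429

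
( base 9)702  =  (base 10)569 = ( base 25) MJ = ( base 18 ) 1db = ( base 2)1000111001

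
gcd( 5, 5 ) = 5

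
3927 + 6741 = 10668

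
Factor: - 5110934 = -2^1*59^1*43313^1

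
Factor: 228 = 2^2 * 3^1*19^1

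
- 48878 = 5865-54743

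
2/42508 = 1/21254 = 0.00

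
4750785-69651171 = -64900386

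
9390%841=139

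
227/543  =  227/543 = 0.42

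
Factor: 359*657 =3^2*73^1 * 359^1 = 235863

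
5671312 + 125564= 5796876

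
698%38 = 14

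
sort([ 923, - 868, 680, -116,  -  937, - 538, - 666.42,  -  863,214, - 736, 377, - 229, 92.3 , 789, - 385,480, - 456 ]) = [ - 937, - 868, - 863, - 736 , -666.42, - 538,- 456, - 385, - 229, - 116,92.3,214,377, 480, 680,789,923 ]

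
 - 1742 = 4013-5755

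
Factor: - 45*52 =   -  2340 = - 2^2 * 3^2*5^1*13^1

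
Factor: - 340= - 2^2*5^1*17^1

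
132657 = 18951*7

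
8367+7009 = 15376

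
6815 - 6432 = 383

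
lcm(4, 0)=0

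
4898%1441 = 575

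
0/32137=0 = 0.00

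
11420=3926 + 7494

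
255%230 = 25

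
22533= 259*87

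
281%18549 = 281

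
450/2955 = 30/197=0.15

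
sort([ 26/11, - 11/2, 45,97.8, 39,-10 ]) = [ - 10, - 11/2, 26/11,39, 45, 97.8] 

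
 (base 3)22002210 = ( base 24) A63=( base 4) 1130103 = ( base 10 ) 5907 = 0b1011100010011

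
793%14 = 9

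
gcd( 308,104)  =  4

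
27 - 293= -266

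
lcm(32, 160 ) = 160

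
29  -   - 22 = 51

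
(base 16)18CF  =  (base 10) 6351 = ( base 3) 22201020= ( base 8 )14317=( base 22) d2f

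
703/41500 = 703/41500 = 0.02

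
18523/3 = 18523/3 = 6174.33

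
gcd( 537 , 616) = 1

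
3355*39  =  130845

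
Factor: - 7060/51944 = - 2^( - 1)*5^1*43^( - 1)*151^( - 1)*353^1 = - 1765/12986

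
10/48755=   2/9751  =  0.00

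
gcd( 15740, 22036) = 3148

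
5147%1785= 1577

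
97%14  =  13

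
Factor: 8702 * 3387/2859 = 2^1*19^1*229^1*953^(-1 ) * 1129^1 = 9824558/953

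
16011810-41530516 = - 25518706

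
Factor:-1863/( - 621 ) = 3^1  =  3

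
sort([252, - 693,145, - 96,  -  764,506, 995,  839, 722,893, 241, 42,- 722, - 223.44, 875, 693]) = [ - 764,  -  722, - 693, - 223.44, - 96, 42,145, 241,252,506, 693,722, 839, 875,  893,995]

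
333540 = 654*510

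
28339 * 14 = 396746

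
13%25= 13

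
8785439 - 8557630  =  227809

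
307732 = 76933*4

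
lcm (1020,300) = 5100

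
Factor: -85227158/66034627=  -  2^1  *43^( - 1)*163^1*261433^1 * 1535689^( - 1 ) 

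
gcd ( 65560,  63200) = 40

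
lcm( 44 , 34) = 748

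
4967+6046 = 11013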